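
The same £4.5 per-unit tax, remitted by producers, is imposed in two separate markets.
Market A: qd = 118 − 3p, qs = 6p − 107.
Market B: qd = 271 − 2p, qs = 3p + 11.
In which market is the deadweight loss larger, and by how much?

Market A: pre-tax p* = £25, q* = 43; post-tax q = 34; deadweight loss = £20.25.
Market B: pre-tax p* = £52, q* = 167; post-tax q = 161.6; deadweight loss = £12.15.
Difference: £20.25 vs £12.15 → market A is larger by £8.1.

Market A, by £8.1.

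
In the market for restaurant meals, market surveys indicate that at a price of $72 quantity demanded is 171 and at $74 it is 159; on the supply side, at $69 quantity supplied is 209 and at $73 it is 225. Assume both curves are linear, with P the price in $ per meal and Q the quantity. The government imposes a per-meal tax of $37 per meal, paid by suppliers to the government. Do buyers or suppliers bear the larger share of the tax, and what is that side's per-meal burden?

Demand slope: (159 − 171)/(74 − 72) = -6, so Qd = 603 − 6P.
Supply slope: (225 − 209)/(73 − 69) = 4, so Qs = 4P − 67.
Before the tax: set 603 − 6P = 4P − 67 → P* = $67, Q* = 201.
With the tax collected from suppliers, supply shifts: Qs = 4(P − 37) − 67.
Solving gives Q = 112.2 with buyers paying $81.8 and suppliers receiving $44.8 (the $37 wedge).
Per-meal burden: buyers $14.8, suppliers $22.2.
Suppliers take the larger share because supply is less price-elastic here (demand slope 6 vs supply slope 4).
The less price-elastic side of the market bears the larger share of a per-unit tax.

Suppliers bear the larger share: $22.2 per meal.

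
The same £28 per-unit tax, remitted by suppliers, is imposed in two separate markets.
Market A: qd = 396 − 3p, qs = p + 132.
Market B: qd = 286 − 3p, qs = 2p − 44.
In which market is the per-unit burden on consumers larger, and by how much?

Market A: pre-tax p* = £66, q* = 198; post-tax q = 177; per-unit burden on consumers = £7.
Market B: pre-tax p* = £66, q* = 88; post-tax q = 54.4; per-unit burden on consumers = £11.2.
Difference: £7 vs £11.2 → market B is larger by £4.2.

Market B, by £4.2.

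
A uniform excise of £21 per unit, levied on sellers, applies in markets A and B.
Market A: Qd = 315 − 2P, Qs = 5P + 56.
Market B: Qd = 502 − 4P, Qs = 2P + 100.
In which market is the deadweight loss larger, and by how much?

Market A: pre-tax P* = £37, Q* = 241; post-tax Q = 211; deadweight loss = £315.
Market B: pre-tax P* = £67, Q* = 234; post-tax Q = 206; deadweight loss = £294.
Difference: £315 vs £294 → market A is larger by £21.

Market A, by £21.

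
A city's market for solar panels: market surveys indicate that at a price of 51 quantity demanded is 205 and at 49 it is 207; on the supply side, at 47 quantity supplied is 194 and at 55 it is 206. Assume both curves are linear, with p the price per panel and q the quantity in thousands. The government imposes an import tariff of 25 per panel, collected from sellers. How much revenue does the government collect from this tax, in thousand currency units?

Demand slope: (207 − 205)/(49 − 51) = -1, so qd = 256 − p.
Supply slope: (206 − 194)/(55 − 47) = 1.5, so qs = 1.5p + 123.5.
Before the tax: set 256 − p = 1.5p + 123.5 → p* = 53, q* = 203.
With the tax collected from sellers, supply shifts: qs = 1.5(p − 25) + 123.5.
Solving gives q = 188 with buyers paying 68 and sellers receiving 43 (the 25 wedge).
Revenue = t · Q = 25 · 188 = 4700.

Tax revenue = 4700 thousand.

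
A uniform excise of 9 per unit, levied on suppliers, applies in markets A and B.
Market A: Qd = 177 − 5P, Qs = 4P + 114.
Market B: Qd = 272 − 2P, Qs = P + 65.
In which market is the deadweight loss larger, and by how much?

Market A, by 63.

Market A: pre-tax P* = 7, Q* = 142; post-tax Q = 122; deadweight loss = 90.
Market B: pre-tax P* = 69, Q* = 134; post-tax Q = 128; deadweight loss = 27.
Difference: 90 vs 27 → market A is larger by 63.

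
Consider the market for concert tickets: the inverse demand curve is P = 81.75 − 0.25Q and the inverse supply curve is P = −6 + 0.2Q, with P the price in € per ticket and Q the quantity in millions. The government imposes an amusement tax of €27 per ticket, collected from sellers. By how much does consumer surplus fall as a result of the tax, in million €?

Inverting to Q(P) form: Qd = 327 − 4P; Qs = 5P + 30.
Without the tax, 327 − 4P = 5P + 30 gives 9P = 297, so P* = €33 and Q* = 195.
With the tax collected from sellers, supply shifts: Qs = 5(P − 27) + 30.
Solving gives Q = 135 with buyers paying €48 and sellers receiving €21 (the €27 wedge).
ΔCS is the trapezoid between Q = 135 and Q = 195 of height €15: ½ · (195 + 135) · 15 = €2475.

Consumer surplus falls by €2475 million.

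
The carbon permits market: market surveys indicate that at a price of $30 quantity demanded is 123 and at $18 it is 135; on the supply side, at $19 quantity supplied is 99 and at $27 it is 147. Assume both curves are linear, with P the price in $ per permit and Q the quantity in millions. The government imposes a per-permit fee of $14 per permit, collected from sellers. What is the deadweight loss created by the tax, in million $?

Demand slope: (135 − 123)/(18 − 30) = -1, so Qd = 153 − P.
Supply slope: (147 − 99)/(27 − 19) = 6, so Qs = 6P − 15.
Without the tax, 153 − P = 6P − 15 gives 7P = 168, so P* = $24 and Q* = 129.
With the tax collected from sellers, supply shifts: Qs = 6(P − 14) − 15.
New equilibrium: buyers pay $36, sellers receive $22, Q = 117. (Wedge: Pb − Ps = 14.)
Quantity falls by |ΔQ| = |129 − 117| = 12.
DWL = ½ · t · |ΔQ| = ½ · 14 · 12 = $84.

Deadweight loss = $84 million.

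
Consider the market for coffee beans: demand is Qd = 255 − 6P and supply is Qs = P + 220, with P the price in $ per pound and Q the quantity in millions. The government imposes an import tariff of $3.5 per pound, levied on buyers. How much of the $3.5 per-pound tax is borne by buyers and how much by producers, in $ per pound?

Buyers bear $0.5 per pound; producers bear $3 per pound.

Without the tax, 255 − 6P = P + 220 gives 7P = 35, so P* = $5 and Q* = 225.
With the tax collected from buyers, demand (in seller-price terms) shifts: Qd = 255 − 6(P + 3.5).
Solving gives Q = 222 with buyers paying $5.5 and producers receiving $2 (the $3.5 wedge).
Burden on buyers: $0.5; on producers: $3. (They sum to $3.5.)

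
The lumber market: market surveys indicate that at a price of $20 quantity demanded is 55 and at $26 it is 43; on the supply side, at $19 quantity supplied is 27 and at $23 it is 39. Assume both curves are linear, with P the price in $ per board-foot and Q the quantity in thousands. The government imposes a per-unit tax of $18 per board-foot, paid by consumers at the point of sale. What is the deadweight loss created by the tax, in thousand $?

Demand slope: (43 − 55)/(26 − 20) = -2, so Qd = 95 − 2P.
Supply slope: (39 − 27)/(23 − 19) = 3, so Qs = 3P − 30.
Without the tax, 95 − 2P = 3P − 30 gives 5P = 125, so P* = $25 and Q* = 45.
With the tax collected from consumers, demand (in seller-price terms) shifts: Qd = 95 − 2(P + 18).
Solving gives Q = 23.4 with consumers paying $35.8 and suppliers receiving $17.8 (the $18 wedge).
Quantity falls by |ΔQ| = |45 − 23.4| = 21.6.
DWL = ½ · t · |ΔQ| = ½ · 18 · 21.6 = $194.4.

Deadweight loss = $194.4 thousand.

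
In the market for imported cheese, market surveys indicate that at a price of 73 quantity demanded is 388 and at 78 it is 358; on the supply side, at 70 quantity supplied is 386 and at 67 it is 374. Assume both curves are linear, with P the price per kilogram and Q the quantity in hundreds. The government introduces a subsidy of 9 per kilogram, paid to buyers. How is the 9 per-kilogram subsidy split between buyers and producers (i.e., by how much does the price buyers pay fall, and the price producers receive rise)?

Demand slope: (358 − 388)/(78 − 73) = -6, so Qd = 826 − 6P.
Supply slope: (374 − 386)/(67 − 70) = 4, so Qs = 4P + 106.
Without the subsidy, 826 − 6P = 4P + 106 gives 10P = 720, so P* = 72 and Q* = 394.
With a per-unit subsidy paid to buyers, each effectively pays P − 9, so demand becomes Qd = 826 − 6(P − 9).
Solving gives Q = 415.6 with buyers paying 68.4 and producers receiving 77.4 (the 9 wedge).
Gain to buyers: 3.6; to producers: 5.4. (They sum to 9.)

Buyers gain 3.6 per kilogram; producers gain 5.4 per kilogram.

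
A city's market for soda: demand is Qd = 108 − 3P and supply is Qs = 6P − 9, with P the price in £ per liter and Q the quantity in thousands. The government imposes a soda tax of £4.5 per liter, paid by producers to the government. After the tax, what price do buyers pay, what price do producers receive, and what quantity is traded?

Buyers pay £16; producers receive £11.5; quantity = 60.

Before the tax: set 108 − 3P = 6P − 9 → P* = £13, Q* = 69.
With the tax collected from producers, supply shifts: Qs = 6(P − 4.5) − 9.
New equilibrium: buyers pay £16, producers receive £11.5, Q = 60. (Wedge: Pb − Ps = 4.5.)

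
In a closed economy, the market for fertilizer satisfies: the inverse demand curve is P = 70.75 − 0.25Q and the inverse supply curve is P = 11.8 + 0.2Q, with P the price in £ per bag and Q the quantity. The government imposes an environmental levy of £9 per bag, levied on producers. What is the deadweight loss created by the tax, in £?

Rewrite in direct form: Qd = 283 − 4P and Qs = 5P − 59.
Without the tax, 283 − 4P = 5P − 59 gives 9P = 342, so P* = £38 and Q* = 131.
With the tax collected from producers, supply shifts: Qs = 5(P − 9) − 59.
New equilibrium: consumers pay £43, producers receive £34, Q = 111. (Wedge: Pb − Ps = 9.)
Quantity falls by |ΔQ| = |131 − 111| = 20.
DWL = ½ · t · |ΔQ| = ½ · 9 · 20 = £90.

Deadweight loss = £90.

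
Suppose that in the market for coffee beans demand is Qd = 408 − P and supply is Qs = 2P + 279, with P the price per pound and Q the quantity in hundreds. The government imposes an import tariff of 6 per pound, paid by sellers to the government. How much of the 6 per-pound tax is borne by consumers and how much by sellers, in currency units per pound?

Consumers bear 4 per pound; sellers bear 2 per pound.

Before the tax: set 408 − P = 2P + 279 → P* = 43, Q* = 365.
With the tax collected from sellers, supply shifts: Qs = 2(P − 6) + 279.
New equilibrium: consumers pay 47, sellers receive 41, Q = 361. (Wedge: Pb − Ps = 6.)
Burden on consumers: 4; on sellers: 2. (They sum to 6.)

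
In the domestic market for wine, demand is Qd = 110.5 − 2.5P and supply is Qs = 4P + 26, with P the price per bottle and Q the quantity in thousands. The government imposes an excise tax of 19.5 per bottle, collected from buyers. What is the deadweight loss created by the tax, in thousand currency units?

Deadweight loss = 292.5 thousand.

Before the tax: set 110.5 − 2.5P = 4P + 26 → P* = 13, Q* = 78.
With the tax collected from buyers, demand (in seller-price terms) shifts: Qd = 110.5 − 2.5(P + 19.5).
New equilibrium: buyers pay 25, sellers receive 5.5, Q = 48. (Wedge: Pb − Ps = 19.5.)
Quantity falls by |ΔQ| = |78 − 48| = 30.
DWL = ½ · t · |ΔQ| = ½ · 19.5 · 30 = 292.5.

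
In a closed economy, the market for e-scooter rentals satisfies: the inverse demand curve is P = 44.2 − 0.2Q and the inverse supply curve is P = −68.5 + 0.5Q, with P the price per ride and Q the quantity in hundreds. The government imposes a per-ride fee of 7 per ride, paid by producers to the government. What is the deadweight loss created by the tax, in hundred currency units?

Deadweight loss = 35 hundred.

Rewrite in direct form: Qd = 221 − 5P and Qs = 2P + 137.
Before the tax: set 221 − 5P = 2P + 137 → P* = 12, Q* = 161.
With the tax collected from producers, supply shifts: Qs = 2(P − 7) + 137.
New equilibrium: consumers pay 14, producers receive 7, Q = 151. (Wedge: Pb − Ps = 7.)
Quantity falls by |ΔQ| = |161 − 151| = 10.
DWL = ½ · t · |ΔQ| = ½ · 7 · 10 = 35.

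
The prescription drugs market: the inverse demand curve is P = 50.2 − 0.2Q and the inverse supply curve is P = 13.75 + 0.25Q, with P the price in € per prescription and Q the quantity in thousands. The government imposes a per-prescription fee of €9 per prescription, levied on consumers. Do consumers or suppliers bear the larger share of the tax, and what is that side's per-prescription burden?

Suppliers bear the larger share: €5 per prescription.

Inverting to Q(P) form: Qd = 251 − 5P; Qs = 4P − 55.
Before the tax: set 251 − 5P = 4P − 55 → P* = €34, Q* = 81.
With the tax collected from consumers, demand (in seller-price terms) shifts: Qd = 251 − 5(P + 9).
New equilibrium: consumers pay €38, suppliers receive €29, Q = 61. (Wedge: Pb − Ps = 9.)
Per-prescription burden: consumers €4, suppliers €5.
Suppliers take the larger share because supply is less price-elastic here (demand slope 5 vs supply slope 4).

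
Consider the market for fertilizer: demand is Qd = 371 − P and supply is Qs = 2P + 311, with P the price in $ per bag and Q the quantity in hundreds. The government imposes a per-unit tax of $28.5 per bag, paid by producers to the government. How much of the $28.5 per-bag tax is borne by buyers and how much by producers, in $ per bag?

Before the tax: set 371 − P = 2P + 311 → P* = $20, Q* = 351.
With the tax collected from producers, supply shifts: Qs = 2(P − 28.5) + 311.
Solving gives Q = 332 with buyers paying $39 and producers receiving $10.5 (the $28.5 wedge).
Burden on buyers: $19; on producers: $9.5. (They sum to $28.5.)

Buyers bear $19 per bag; producers bear $9.5 per bag.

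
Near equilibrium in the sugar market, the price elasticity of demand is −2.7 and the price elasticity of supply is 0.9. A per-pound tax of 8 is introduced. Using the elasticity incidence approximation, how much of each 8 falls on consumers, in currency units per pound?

Incidence ratio: consumers' share ≈ εs / (εs + |εd|) = 0.9 / (0.9 + 2.7) = 0.25.
So consumers bear ≈ 0.25 × 8 = 2; sellers bear 6.

Consumers bear ≈ 2 per pound.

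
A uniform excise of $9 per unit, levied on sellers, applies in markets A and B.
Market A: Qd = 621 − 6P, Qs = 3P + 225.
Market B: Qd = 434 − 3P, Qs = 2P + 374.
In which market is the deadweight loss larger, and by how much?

Market A: pre-tax P* = $44, Q* = 357; post-tax Q = 339; deadweight loss = $81.
Market B: pre-tax P* = $12, Q* = 398; post-tax Q = 387.2; deadweight loss = $48.6.
Difference: $81 vs $48.6 → market A is larger by $32.4.

Market A, by $32.4.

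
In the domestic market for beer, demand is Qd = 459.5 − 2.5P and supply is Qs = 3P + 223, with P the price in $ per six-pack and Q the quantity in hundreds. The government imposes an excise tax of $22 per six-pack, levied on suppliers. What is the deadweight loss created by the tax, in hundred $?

Without the tax, 459.5 − 2.5P = 3P + 223 gives 5.5P = 236.5, so P* = $43 and Q* = 352.
With the tax collected from suppliers, supply shifts: Qs = 3(P − 22) + 223.
Solving gives Q = 322 with consumers paying $55 and suppliers receiving $33 (the $22 wedge).
Quantity falls by |ΔQ| = |352 − 322| = 30.
DWL = ½ · t · |ΔQ| = ½ · 22 · 30 = $330.

Deadweight loss = $330 hundred.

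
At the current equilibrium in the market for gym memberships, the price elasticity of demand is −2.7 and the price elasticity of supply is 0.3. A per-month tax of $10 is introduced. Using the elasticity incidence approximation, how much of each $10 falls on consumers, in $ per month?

Consumers bear ≈ $1 per month.

Incidence ratio: consumers' share ≈ εs / (εs + |εd|) = 0.3 / (0.3 + 2.7) = 0.1.
So consumers bear ≈ 0.1 × $10 = $1; producers bear $9.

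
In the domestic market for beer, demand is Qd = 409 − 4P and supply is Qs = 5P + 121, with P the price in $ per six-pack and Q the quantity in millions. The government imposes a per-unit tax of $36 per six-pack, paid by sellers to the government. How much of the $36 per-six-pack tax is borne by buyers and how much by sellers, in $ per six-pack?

Buyers bear $20 per six-pack; sellers bear $16 per six-pack.

Without the tax, 409 − 4P = 5P + 121 gives 9P = 288, so P* = $32 and Q* = 281.
With the tax collected from sellers, supply shifts: Qs = 5(P − 36) + 121.
Solving gives Q = 201 with buyers paying $52 and sellers receiving $16 (the $36 wedge).
Burden on buyers: $20; on sellers: $16. (They sum to $36.)
The less price-elastic side of the market bears the larger share of a per-unit tax.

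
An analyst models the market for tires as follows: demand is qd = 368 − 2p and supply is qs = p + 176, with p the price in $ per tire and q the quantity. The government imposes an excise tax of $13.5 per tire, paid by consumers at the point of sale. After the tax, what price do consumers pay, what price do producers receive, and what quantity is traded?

Consumers pay $68.5; producers receive $55; quantity = 231.

Without the tax, 368 − 2p = p + 176 gives 3p = 192, so p* = $64 and q* = 240.
With the tax collected from consumers, demand (in seller-price terms) shifts: qd = 368 − 2(p + 13.5).
New equilibrium: consumers pay $68.5, producers receive $55, q = 231. (Wedge: pb − ps = 13.5.)
The less price-elastic side of the market bears the larger share of a per-unit tax.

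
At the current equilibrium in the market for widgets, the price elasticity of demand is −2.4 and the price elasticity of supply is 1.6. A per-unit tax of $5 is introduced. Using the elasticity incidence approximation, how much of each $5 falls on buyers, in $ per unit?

Buyers bear ≈ $2 per unit.

Incidence ratio: buyers' share ≈ εs / (εs + |εd|) = 1.6 / (1.6 + 2.4) = 0.4.
So buyers bear ≈ 0.4 × $5 = $2; suppliers bear $3.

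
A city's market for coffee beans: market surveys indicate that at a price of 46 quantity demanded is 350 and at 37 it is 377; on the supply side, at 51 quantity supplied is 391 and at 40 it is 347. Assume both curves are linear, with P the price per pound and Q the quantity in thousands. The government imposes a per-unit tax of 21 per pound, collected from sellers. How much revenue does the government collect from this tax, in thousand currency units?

Tax revenue = 6783 thousand.

Demand slope: (377 − 350)/(37 − 46) = -3, so Qd = 488 − 3P.
Supply slope: (347 − 391)/(40 − 51) = 4, so Qs = 4P + 187.
Before the tax: set 488 − 3P = 4P + 187 → P* = 43, Q* = 359.
With the tax collected from sellers, supply shifts: Qs = 4(P − 21) + 187.
New equilibrium: buyers pay 55, sellers receive 34, Q = 323. (Wedge: Pb − Ps = 21.)
Revenue = t · Q = 21 · 323 = 6783.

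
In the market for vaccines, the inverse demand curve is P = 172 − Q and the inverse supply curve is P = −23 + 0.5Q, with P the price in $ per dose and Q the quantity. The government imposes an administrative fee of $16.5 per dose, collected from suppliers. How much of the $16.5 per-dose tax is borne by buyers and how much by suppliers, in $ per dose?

Buyers bear $11 per dose; suppliers bear $5.5 per dose.

Rewrite in direct form: Qd = 172 − P and Qs = 2P + 46.
Without the tax, 172 − P = 2P + 46 gives 3P = 126, so P* = $42 and Q* = 130.
With the tax collected from suppliers, supply shifts: Qs = 2(P − 16.5) + 46.
Solving gives Q = 119 with buyers paying $53 and suppliers receiving $36.5 (the $16.5 wedge).
Burden on buyers: $11; on suppliers: $5.5. (They sum to $16.5.)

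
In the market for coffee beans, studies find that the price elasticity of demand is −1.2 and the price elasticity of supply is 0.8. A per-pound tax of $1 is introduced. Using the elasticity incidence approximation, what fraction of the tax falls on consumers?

Incidence ratio: consumers' share ≈ εs / (εs + |εd|) = 0.8 / (0.8 + 1.2) = 0.4.
Supply is the less elastic side, so consumers bear the smaller share.

Consumers' share ≈ 0.4.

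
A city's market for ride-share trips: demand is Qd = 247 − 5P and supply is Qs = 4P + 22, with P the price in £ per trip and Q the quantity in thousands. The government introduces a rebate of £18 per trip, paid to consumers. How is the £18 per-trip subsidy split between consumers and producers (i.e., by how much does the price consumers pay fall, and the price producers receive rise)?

Consumers gain £8 per trip; producers gain £10 per trip.

Before the subsidy: set 247 − 5P = 4P + 22 → P* = £25, Q* = 122.
With a per-unit subsidy paid to consumers, each effectively pays P − 18, so demand becomes Qd = 247 − 5(P − 18).
New equilibrium: consumers pay £17, producers receive £35, Q = 162. (Wedge: Pb − Ps = −18.)
Gain to consumers: £8; to producers: £10. (They sum to £18.)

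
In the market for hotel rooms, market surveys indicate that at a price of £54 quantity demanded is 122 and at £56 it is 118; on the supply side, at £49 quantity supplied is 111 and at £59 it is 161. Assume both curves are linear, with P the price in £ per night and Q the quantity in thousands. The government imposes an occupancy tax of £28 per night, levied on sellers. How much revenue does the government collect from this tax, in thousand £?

Tax revenue = £2408 thousand.

Demand slope: (118 − 122)/(56 − 54) = -2, so Qd = 230 − 2P.
Supply slope: (161 − 111)/(59 − 49) = 5, so Qs = 5P − 134.
Before the tax: set 230 − 2P = 5P − 134 → P* = £52, Q* = 126.
With the tax collected from sellers, supply shifts: Qs = 5(P − 28) − 134.
New equilibrium: buyers pay £72, sellers receive £44, Q = 86. (Wedge: Pb − Ps = 28.)
Revenue = t · Q = 28 · 86 = £2408.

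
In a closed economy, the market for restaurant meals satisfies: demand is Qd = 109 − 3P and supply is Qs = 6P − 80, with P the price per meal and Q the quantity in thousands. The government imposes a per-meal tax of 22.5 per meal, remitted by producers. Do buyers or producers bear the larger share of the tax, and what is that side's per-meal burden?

Buyers bear the larger share: 15 per meal.

Before the tax: set 109 − 3P = 6P − 80 → P* = 21, Q* = 46.
With the tax collected from producers, supply shifts: Qs = 6(P − 22.5) − 80.
Solving gives Q = 1 with buyers paying 36 and producers receiving 13.5 (the 22.5 wedge).
Per-meal burden: buyers 15, producers 7.5.
Buyers take the larger share because demand is less price-elastic here (demand slope 3 vs supply slope 6).
The less price-elastic side of the market bears the larger share of a per-unit tax.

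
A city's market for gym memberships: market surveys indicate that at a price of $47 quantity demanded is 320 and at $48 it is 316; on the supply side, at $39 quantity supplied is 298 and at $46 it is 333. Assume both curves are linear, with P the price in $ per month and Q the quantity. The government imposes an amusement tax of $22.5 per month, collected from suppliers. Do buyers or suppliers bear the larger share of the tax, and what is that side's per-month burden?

Demand slope: (316 − 320)/(48 − 47) = -4, so Qd = 508 − 4P.
Supply slope: (333 − 298)/(46 − 39) = 5, so Qs = 5P + 103.
Without the tax, 508 − 4P = 5P + 103 gives 9P = 405, so P* = $45 and Q* = 328.
With the tax collected from suppliers, supply shifts: Qs = 5(P − 22.5) + 103.
Solving gives Q = 278 with buyers paying $57.5 and suppliers receiving $35 (the $22.5 wedge).
Per-month burden: buyers $12.5, suppliers $10.
Buyers take the larger share because demand is less price-elastic here (demand slope 4 vs supply slope 5).

Buyers bear the larger share: $12.5 per month.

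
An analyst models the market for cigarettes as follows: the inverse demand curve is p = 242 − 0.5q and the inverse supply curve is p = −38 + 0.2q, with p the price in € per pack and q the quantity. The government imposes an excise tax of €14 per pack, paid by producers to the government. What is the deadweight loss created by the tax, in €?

Deadweight loss = €140.

Inverting to q(p) form: qd = 484 − 2p; qs = 5p + 190.
Before the tax: set 484 − 2p = 5p + 190 → p* = €42, q* = 400.
With the tax collected from producers, supply shifts: qs = 5(p − 14) + 190.
Solving gives q = 380 with buyers paying €52 and producers receiving €38 (the €14 wedge).
Quantity falls by |ΔQ| = |400 − 380| = 20.
DWL = ½ · t · |ΔQ| = ½ · 14 · 20 = €140.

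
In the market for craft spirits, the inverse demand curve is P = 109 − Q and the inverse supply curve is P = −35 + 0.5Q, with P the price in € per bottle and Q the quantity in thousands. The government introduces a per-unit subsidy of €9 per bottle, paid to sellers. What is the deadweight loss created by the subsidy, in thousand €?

Deadweight loss = €27 thousand.

Inverting to Q(P) form: Qd = 109 − P; Qs = 2P + 70.
Before the subsidy: set 109 − P = 2P + 70 → P* = €13, Q* = 96.
With a per-unit subsidy paid to sellers, each receives P + 9 per unit sold, so supply becomes Qs = 2(P + 9) + 70.
Solving gives Q = 102 with buyers paying €7 and sellers receiving €16 (the €9 wedge).
Quantity rises by |ΔQ| = |96 − 102| = 6.
DWL = ½ · t · |ΔQ| = ½ · 9 · 6 = €27.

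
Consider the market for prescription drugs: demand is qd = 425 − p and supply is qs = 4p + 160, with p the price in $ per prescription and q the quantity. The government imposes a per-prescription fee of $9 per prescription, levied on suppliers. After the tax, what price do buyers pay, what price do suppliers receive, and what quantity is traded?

Before the tax: set 425 − p = 4p + 160 → p* = $53, q* = 372.
With the tax collected from suppliers, supply shifts: qs = 4(p − 9) + 160.
New equilibrium: buyers pay $60.2, suppliers receive $51.2, q = 364.8. (Wedge: pb − ps = 9.)

Buyers pay $60.2; suppliers receive $51.2; quantity = 364.8.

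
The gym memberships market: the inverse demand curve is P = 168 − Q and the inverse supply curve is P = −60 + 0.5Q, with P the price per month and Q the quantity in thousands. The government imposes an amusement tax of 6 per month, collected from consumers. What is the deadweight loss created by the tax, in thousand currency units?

Deadweight loss = 12 thousand.

Rewrite in direct form: Qd = 168 − P and Qs = 2P + 120.
Before the tax: set 168 − P = 2P + 120 → P* = 16, Q* = 152.
With the tax collected from consumers, demand (in seller-price terms) shifts: Qd = 168 − (P + 6).
New equilibrium: consumers pay 20, sellers receive 14, Q = 148. (Wedge: Pb − Ps = 6.)
Quantity falls by |ΔQ| = |152 − 148| = 4.
DWL = ½ · t · |ΔQ| = ½ · 6 · 4 = 12.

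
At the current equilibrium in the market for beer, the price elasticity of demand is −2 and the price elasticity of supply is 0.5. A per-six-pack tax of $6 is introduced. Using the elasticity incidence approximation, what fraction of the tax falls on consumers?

Consumers' share ≈ 0.2.

Incidence ratio: consumers' share ≈ εs / (εs + |εd|) = 0.5 / (0.5 + 2) = 0.2.
Supply is the less elastic side, so consumers bear the smaller share.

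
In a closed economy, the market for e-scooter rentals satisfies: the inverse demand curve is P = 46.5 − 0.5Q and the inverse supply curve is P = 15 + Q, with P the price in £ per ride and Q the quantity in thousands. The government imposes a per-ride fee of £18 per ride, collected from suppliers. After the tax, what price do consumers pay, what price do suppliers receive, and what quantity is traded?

Rewrite in direct form: Qd = 93 − 2P and Qs = P − 15.
Without the tax, 93 − 2P = P − 15 gives 3P = 108, so P* = £36 and Q* = 21.
With the tax collected from suppliers, supply shifts: Qs = (P − 18) − 15.
Solving gives Q = 9 with consumers paying £42 and suppliers receiving £24 (the £18 wedge).

Consumers pay £42; suppliers receive £24; quantity = 9.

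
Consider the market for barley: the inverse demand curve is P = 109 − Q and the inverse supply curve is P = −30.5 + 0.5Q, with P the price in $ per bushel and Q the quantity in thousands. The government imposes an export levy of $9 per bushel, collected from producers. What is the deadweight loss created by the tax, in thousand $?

Inverting to Q(P) form: Qd = 109 − P; Qs = 2P + 61.
Without the tax, 109 − P = 2P + 61 gives 3P = 48, so P* = $16 and Q* = 93.
With the tax collected from producers, supply shifts: Qs = 2(P − 9) + 61.
New equilibrium: buyers pay $22, producers receive $13, Q = 87. (Wedge: Pb − Ps = 9.)
Quantity falls by |ΔQ| = |93 − 87| = 6.
DWL = ½ · t · |ΔQ| = ½ · 9 · 6 = $27.

Deadweight loss = $27 thousand.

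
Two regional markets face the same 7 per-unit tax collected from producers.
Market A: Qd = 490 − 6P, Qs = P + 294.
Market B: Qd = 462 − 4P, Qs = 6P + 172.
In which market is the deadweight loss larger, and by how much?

Market A: pre-tax P* = 28, Q* = 322; post-tax Q = 316; deadweight loss = 21.
Market B: pre-tax P* = 29, Q* = 346; post-tax Q = 329.2; deadweight loss = 58.8.
Difference: 21 vs 58.8 → market B is larger by 37.8.

Market B, by 37.8.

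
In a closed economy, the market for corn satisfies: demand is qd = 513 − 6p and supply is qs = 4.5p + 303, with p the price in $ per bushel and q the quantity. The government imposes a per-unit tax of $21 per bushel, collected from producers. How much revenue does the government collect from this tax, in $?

Tax revenue = $7119.

Before the tax: set 513 − 6p = 4.5p + 303 → p* = $20, q* = 393.
With the tax collected from producers, supply shifts: qs = 4.5(p − 21) + 303.
New equilibrium: buyers pay $29, producers receive $8, q = 339. (Wedge: pb − ps = 21.)
Revenue = t · Q = 21 · 339 = $7119.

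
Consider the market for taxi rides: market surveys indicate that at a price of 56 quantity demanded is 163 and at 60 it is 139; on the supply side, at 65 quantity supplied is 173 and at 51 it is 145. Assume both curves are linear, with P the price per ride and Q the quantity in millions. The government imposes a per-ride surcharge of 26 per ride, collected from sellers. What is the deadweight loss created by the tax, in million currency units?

Demand slope: (139 − 163)/(60 − 56) = -6, so Qd = 499 − 6P.
Supply slope: (145 − 173)/(51 − 65) = 2, so Qs = 2P + 43.
Without the tax, 499 − 6P = 2P + 43 gives 8P = 456, so P* = 57 and Q* = 157.
With the tax collected from sellers, supply shifts: Qs = 2(P − 26) + 43.
Solving gives Q = 118 with buyers paying 63.5 and sellers receiving 37.5 (the 26 wedge).
Quantity falls by |ΔQ| = |157 − 118| = 39.
DWL = ½ · t · |ΔQ| = ½ · 26 · 39 = 507.

Deadweight loss = 507 million.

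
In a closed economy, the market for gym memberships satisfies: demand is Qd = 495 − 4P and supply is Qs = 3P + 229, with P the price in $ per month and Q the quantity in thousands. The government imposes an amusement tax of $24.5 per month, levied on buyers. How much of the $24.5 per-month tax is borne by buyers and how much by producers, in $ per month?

Without the tax, 495 − 4P = 3P + 229 gives 7P = 266, so P* = $38 and Q* = 343.
With the tax collected from buyers, demand (in seller-price terms) shifts: Qd = 495 − 4(P + 24.5).
Solving gives Q = 301 with buyers paying $48.5 and producers receiving $24 (the $24.5 wedge).
Burden on buyers: $10.5; on producers: $14. (They sum to $24.5.)

Buyers bear $10.5 per month; producers bear $14 per month.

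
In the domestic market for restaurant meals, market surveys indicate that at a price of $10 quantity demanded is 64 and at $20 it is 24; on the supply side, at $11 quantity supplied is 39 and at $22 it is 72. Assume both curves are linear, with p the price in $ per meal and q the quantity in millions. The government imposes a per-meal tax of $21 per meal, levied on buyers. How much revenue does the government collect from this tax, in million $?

Demand slope: (24 − 64)/(20 − 10) = -4, so qd = 104 − 4p.
Supply slope: (72 − 39)/(22 − 11) = 3, so qs = 3p + 6.
Before the tax: set 104 − 4p = 3p + 6 → p* = $14, q* = 48.
With the tax collected from buyers, demand (in seller-price terms) shifts: qd = 104 − 4(p + 21).
New equilibrium: buyers pay $23, sellers receive $2, q = 12. (Wedge: pb − ps = 21.)
Revenue = t · Q = 21 · 12 = $252.

Tax revenue = $252 million.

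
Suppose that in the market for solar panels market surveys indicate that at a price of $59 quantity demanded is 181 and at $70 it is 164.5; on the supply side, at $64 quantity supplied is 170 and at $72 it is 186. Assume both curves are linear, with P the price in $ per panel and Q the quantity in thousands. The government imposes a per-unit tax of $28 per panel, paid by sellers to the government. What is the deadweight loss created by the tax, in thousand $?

Demand slope: (164.5 − 181)/(70 − 59) = -1.5, so Qd = 269.5 − 1.5P.
Supply slope: (186 − 170)/(72 − 64) = 2, so Qs = 2P + 42.
Before the tax: set 269.5 − 1.5P = 2P + 42 → P* = $65, Q* = 172.
With the tax collected from sellers, supply shifts: Qs = 2(P − 28) + 42.
New equilibrium: buyers pay $81, sellers receive $53, Q = 148. (Wedge: Pb − Ps = 28.)
Quantity falls by |ΔQ| = |172 − 148| = 24.
DWL = ½ · t · |ΔQ| = ½ · 28 · 24 = $336.

Deadweight loss = $336 thousand.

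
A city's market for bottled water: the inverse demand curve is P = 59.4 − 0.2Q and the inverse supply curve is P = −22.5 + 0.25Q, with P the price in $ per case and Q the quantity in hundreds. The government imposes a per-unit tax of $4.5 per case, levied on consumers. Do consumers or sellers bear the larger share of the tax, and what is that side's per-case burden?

Inverting to Q(P) form: Qd = 297 − 5P; Qs = 4P + 90.
Before the tax: set 297 − 5P = 4P + 90 → P* = $23, Q* = 182.
With the tax collected from consumers, demand (in seller-price terms) shifts: Qd = 297 − 5(P + 4.5).
New equilibrium: consumers pay $25, sellers receive $20.5, Q = 172. (Wedge: Pb − Ps = 4.5.)
Per-case burden: consumers $2, sellers $2.5.
Sellers take the larger share because supply is less price-elastic here (demand slope 5 vs supply slope 4).

Sellers bear the larger share: $2.5 per case.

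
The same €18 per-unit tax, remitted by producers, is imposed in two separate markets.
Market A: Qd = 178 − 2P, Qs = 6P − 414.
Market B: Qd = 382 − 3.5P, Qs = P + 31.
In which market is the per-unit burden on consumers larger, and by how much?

Market A: pre-tax P* = €74, Q* = 30; post-tax Q = 3; per-unit burden on consumers = €13.5.
Market B: pre-tax P* = €78, Q* = 109; post-tax Q = 95; per-unit burden on consumers = €4.
Difference: €13.5 vs €4 → market A is larger by €9.5.

Market A, by €9.5.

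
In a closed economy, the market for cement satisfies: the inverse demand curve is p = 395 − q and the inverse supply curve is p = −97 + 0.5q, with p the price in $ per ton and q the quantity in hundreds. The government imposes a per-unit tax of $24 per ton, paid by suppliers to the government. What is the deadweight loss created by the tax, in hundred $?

Rewrite in direct form: qd = 395 − p and qs = 2p + 194.
Before the tax: set 395 − p = 2p + 194 → p* = $67, q* = 328.
With the tax collected from suppliers, supply shifts: qs = 2(p − 24) + 194.
New equilibrium: buyers pay $83, suppliers receive $59, q = 312. (Wedge: pb − ps = 24.)
Quantity falls by |ΔQ| = |328 − 312| = 16.
DWL = ½ · t · |ΔQ| = ½ · 24 · 16 = $192.

Deadweight loss = $192 hundred.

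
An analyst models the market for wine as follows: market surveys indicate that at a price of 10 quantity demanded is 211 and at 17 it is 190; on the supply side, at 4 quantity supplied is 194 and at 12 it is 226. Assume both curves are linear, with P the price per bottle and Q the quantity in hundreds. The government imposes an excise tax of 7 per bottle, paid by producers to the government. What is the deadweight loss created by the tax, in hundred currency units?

Demand slope: (190 − 211)/(17 − 10) = -3, so Qd = 241 − 3P.
Supply slope: (226 − 194)/(12 − 4) = 4, so Qs = 4P + 178.
Without the tax, 241 − 3P = 4P + 178 gives 7P = 63, so P* = 9 and Q* = 214.
With the tax collected from producers, supply shifts: Qs = 4(P − 7) + 178.
New equilibrium: buyers pay 13, producers receive 6, Q = 202. (Wedge: Pb − Ps = 7.)
Quantity falls by |ΔQ| = |214 − 202| = 12.
DWL = ½ · t · |ΔQ| = ½ · 7 · 12 = 42.

Deadweight loss = 42 hundred.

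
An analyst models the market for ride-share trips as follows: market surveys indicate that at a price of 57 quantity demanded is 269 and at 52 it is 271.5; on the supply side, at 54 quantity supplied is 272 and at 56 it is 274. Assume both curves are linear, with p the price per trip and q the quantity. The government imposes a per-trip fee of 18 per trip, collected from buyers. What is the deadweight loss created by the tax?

Deadweight loss = 54.

Demand slope: (271.5 − 269)/(52 − 57) = -0.5, so qd = 297.5 − 0.5p.
Supply slope: (274 − 272)/(56 − 54) = 1, so qs = p + 218.
Without the tax, 297.5 − 0.5p = p + 218 gives 1.5p = 79.5, so p* = 53 and q* = 271.
With the tax collected from buyers, demand (in seller-price terms) shifts: qd = 297.5 − 0.5(p + 18).
New equilibrium: buyers pay 65, sellers receive 47, q = 265. (Wedge: pb − ps = 18.)
Quantity falls by |ΔQ| = |271 − 265| = 6.
DWL = ½ · t · |ΔQ| = ½ · 18 · 6 = 54.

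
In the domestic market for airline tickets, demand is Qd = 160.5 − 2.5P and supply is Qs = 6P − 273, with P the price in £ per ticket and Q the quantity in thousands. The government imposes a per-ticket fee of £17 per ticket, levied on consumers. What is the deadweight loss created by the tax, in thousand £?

Without the tax, 160.5 − 2.5P = 6P − 273 gives 8.5P = 433.5, so P* = £51 and Q* = 33.
With the tax collected from consumers, demand (in seller-price terms) shifts: Qd = 160.5 − 2.5(P + 17).
Solving gives Q = 3 with consumers paying £63 and producers receiving £46 (the £17 wedge).
Quantity falls by |ΔQ| = |33 − 3| = 30.
DWL = ½ · t · |ΔQ| = ½ · 17 · 30 = £255.

Deadweight loss = £255 thousand.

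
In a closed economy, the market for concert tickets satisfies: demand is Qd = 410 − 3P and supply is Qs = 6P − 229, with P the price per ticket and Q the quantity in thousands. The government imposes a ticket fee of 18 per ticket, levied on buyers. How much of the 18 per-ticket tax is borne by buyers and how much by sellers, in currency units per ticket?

Without the tax, 410 − 3P = 6P − 229 gives 9P = 639, so P* = 71 and Q* = 197.
With the tax collected from buyers, demand (in seller-price terms) shifts: Qd = 410 − 3(P + 18).
New equilibrium: buyers pay 83, sellers receive 65, Q = 161. (Wedge: Pb − Ps = 18.)
Burden on buyers: 12; on sellers: 6. (They sum to 18.)

Buyers bear 12 per ticket; sellers bear 6 per ticket.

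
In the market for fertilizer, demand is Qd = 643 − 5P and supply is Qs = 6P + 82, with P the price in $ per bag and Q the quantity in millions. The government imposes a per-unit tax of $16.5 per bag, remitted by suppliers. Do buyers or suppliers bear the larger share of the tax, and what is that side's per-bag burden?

Buyers bear the larger share: $9 per bag.

Before the tax: set 643 − 5P = 6P + 82 → P* = $51, Q* = 388.
With the tax collected from suppliers, supply shifts: Qs = 6(P − 16.5) + 82.
New equilibrium: buyers pay $60, suppliers receive $43.5, Q = 343. (Wedge: Pb − Ps = 16.5.)
Per-bag burden: buyers $9, suppliers $7.5.
Buyers take the larger share because demand is less price-elastic here (demand slope 5 vs supply slope 6).
The less price-elastic side of the market bears the larger share of a per-unit tax.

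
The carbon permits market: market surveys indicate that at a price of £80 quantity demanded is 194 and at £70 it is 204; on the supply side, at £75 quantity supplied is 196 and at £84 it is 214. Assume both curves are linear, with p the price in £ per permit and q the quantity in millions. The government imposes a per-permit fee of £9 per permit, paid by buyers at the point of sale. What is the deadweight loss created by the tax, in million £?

Deadweight loss = £27 million.

Demand slope: (204 − 194)/(70 − 80) = -1, so qd = 274 − p.
Supply slope: (214 − 196)/(84 − 75) = 2, so qs = 2p + 46.
Before the tax: set 274 − p = 2p + 46 → p* = £76, q* = 198.
With the tax collected from buyers, demand (in seller-price terms) shifts: qd = 274 − (p + 9).
New equilibrium: buyers pay £82, producers receive £73, q = 192. (Wedge: pb − ps = 9.)
Quantity falls by |ΔQ| = |198 − 192| = 6.
DWL = ½ · t · |ΔQ| = ½ · 9 · 6 = £27.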